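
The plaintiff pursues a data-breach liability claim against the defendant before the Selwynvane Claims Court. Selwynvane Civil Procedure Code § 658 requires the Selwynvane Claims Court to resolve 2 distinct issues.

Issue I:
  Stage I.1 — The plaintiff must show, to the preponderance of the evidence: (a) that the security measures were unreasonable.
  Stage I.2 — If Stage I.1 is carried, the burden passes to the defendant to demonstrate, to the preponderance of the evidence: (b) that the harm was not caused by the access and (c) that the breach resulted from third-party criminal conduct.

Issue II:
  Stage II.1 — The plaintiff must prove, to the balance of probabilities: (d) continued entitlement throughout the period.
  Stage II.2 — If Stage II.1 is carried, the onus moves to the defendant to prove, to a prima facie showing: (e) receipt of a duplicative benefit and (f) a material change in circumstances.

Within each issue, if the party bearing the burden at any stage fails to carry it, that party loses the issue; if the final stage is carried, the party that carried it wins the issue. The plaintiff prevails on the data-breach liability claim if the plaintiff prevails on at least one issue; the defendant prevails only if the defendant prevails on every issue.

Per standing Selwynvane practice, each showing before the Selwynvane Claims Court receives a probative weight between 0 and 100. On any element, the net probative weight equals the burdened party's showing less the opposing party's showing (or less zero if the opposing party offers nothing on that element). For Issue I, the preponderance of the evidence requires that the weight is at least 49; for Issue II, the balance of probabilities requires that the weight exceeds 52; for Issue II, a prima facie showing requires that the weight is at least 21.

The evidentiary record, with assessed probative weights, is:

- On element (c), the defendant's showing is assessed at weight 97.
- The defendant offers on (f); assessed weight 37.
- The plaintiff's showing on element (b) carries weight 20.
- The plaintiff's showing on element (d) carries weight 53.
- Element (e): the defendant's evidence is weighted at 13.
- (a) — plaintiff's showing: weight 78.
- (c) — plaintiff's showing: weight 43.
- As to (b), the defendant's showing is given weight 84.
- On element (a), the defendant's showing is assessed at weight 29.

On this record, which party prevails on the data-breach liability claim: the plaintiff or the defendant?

— Issue I —
At Stage I.1 the plaintiff must meet the preponderance of the evidence (weight is at least 49): on (a) the weight is 78 less the opposing 29 gives net 49, which does reach 49, so (a) meets the standard.
  All elements met. The burden passes to the defendant.
At Stage I.2 the defendant must meet the preponderance of the evidence (weight is at least 49): on (b) the weight is 84 less the opposing 20 gives net 64, which does reach 49, so (b) meets the standard; on (c) the weight is 97 less the opposing 43 gives net 54, ≥ 49, so (c) meets the standard.
  All elements met at the final stage.
With every stage satisfied, the defendant prevails on this issue.
— Issue II —
Stage II.1 — burden on plaintiff; standard: the balance of probabilities (weight exceeds 52).
    (d): 53 > 52 [met]
  Stage II.1 carried; the burden shifts to the defendant.
Stage II.2 — burden on defendant; standard: a prima facie showing (weight is at least 21).
    (e): 13 < 21 [not met]
    (f): 37 ≥ 21 [met]
  Stage II.2 not carried; the defendant fails its burden.
So the plaintiff prevails on this issue.
Per-issue: Issue I → defendant; Issue II → plaintiff. The plaintiff must prevail on at least one issue; overall, the plaintiff prevails.

plaintiff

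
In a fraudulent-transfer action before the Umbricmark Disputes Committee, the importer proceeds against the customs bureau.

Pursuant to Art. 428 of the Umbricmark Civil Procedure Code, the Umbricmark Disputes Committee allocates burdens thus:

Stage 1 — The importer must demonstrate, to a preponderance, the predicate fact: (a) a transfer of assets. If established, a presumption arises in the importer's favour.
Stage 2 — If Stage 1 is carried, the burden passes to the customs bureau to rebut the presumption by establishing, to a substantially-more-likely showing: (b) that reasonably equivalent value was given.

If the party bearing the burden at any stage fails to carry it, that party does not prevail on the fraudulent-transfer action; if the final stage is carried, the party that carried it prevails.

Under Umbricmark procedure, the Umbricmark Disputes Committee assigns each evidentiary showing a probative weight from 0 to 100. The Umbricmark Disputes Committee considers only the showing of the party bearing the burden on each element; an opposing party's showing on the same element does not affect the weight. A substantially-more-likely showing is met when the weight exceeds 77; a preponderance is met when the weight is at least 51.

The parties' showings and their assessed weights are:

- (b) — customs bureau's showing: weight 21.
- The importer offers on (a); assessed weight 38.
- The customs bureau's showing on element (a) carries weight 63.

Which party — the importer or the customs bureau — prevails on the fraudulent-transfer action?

customs bureau

Stage 1 — burden on importer; standard: a preponderance (weight is at least 51).
    (a): 38 (customs bureau's 63 disregarded) < 51 [not met]
  Not every element is met, so the importer fails to carry Stage 1.
The customs bureau prevails.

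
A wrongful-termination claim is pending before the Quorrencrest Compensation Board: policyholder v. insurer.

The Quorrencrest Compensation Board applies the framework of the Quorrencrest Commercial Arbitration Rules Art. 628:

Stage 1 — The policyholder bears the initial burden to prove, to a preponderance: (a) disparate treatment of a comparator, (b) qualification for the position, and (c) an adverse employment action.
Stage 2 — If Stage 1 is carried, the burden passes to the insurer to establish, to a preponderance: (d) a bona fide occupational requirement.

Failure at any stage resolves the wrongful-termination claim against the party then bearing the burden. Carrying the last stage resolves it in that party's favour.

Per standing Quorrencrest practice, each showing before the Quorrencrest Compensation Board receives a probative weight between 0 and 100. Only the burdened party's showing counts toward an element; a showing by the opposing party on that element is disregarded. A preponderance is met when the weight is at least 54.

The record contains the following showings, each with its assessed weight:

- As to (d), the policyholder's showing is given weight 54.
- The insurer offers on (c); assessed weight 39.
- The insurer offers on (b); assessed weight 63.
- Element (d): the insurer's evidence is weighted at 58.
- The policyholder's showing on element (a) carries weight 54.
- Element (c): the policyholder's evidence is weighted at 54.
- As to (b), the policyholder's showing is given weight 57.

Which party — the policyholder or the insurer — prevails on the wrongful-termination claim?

Stage 1 — burden on policyholder; standard: a preponderance (weight is at least 54).
    (a): 54 ≥ 54 [met]
    (b): 57 (insurer's 63 disregarded) ≥ 54 [met]
    (c): 54 (insurer's 39 disregarded) ≥ 54 [met]
  The policyholder carries Stage 1; the insurer now bears the burden.
Stage 2 — burden on insurer; standard: a preponderance (weight is at least 54).
    (d): 58 (policyholder's 54 disregarded) ≥ 54 [met]
  The insurer carries the last stage.
With every stage satisfied, the insurer prevails.

insurer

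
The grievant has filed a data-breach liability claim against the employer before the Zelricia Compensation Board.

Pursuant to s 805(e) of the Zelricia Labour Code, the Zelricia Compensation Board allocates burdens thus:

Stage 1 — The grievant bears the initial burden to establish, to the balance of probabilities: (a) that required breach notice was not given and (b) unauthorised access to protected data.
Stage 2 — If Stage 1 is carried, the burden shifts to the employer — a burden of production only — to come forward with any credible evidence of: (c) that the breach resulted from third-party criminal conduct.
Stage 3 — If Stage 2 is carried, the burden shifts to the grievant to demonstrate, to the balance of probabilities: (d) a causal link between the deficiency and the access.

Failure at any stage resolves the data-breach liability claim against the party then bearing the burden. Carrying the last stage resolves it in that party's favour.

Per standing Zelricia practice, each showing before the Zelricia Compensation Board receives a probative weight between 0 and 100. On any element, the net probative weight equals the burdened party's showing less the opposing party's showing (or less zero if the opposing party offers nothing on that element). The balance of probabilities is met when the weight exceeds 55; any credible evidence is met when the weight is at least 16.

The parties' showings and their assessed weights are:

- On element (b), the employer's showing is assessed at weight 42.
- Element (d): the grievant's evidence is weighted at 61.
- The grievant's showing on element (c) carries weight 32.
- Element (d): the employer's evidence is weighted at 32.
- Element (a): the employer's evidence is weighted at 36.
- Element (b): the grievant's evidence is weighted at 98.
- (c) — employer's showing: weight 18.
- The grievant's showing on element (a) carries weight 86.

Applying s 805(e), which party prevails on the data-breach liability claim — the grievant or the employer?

Stage 1 (grievant, the balance of probabilities, weight exceeds 55): (a) net 86−36=50 ≤ 55 — fails; (b) net 98−42=56 > 55 — meets.
  Stage 1 not carried; the grievant fails its burden.
So the employer prevails.

employer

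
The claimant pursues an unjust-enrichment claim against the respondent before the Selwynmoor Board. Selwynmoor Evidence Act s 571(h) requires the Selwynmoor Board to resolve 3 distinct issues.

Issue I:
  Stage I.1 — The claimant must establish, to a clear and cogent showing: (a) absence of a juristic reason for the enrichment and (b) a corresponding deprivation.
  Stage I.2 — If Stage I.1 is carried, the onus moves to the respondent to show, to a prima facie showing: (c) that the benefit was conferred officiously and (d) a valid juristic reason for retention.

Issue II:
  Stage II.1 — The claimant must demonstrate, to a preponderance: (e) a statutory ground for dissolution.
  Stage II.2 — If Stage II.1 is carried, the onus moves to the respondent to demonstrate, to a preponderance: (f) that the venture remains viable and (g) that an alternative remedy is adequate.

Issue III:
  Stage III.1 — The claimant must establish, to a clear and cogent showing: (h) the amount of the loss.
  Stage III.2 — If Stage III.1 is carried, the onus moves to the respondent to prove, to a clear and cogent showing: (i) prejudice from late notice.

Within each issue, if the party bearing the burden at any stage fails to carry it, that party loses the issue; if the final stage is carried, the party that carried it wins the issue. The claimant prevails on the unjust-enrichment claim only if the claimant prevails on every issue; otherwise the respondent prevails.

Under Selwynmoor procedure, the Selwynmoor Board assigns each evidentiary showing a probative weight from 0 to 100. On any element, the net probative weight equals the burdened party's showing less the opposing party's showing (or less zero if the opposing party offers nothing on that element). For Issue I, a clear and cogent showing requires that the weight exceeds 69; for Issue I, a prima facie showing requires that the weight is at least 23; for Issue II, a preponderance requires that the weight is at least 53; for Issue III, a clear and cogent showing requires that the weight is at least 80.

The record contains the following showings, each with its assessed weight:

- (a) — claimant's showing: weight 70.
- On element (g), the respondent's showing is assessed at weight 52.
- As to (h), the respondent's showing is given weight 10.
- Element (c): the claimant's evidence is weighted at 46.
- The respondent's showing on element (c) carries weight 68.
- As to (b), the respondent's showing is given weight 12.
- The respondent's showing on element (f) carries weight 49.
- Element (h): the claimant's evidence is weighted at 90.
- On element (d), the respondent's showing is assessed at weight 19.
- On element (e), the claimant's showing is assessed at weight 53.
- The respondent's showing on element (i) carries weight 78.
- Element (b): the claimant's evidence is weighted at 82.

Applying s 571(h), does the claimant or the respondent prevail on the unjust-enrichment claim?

claimant

— Issue I —
Stage I.1 (claimant, a clear and cogent showing, weight exceeds 69): (a) 70 > 69 — meets; (b) net 82−12=70 > 69 — meets.
  Stage I.1 is satisfied; the onus moves to the respondent.
Stage I.2 (respondent, a prima facie showing, weight is at least 23): (c) net 68−46=22 < 23 — fails; (d) 19 < 23 — fails.
  The respondent does not carry Stage I.2.
So the claimant prevails on this issue.
— Issue II —
Stage II.1 — burden on claimant; standard: a preponderance (weight is at least 53).
    (e): 53 ≥ 53 [met]
  All elements met. The burden passes to the respondent.
Stage II.2 — burden on respondent; standard: a preponderance (weight is at least 53).
    (f): 49 < 53 [not met]
    (g): 52 < 53 [not met]
  The respondent does not carry Stage II.2.
The claimant prevails on this issue.
— Issue III —
At Stage III.1 the claimant must meet a clear and cogent showing (weight is at least 80): on (h) the weight is 90 less the opposing 10 gives net 80, which does reach 80, so (h) meets the standard.
  The claimant carries Stage III.1; the respondent now bears the burden.
At Stage III.2 the respondent must meet a clear and cogent showing (weight is at least 80): on (i) the weight is 78, < 80, so (i) does not meet the standard.
  The respondent does not carry Stage III.2.
So the claimant prevails on this issue.
Per-issue: Issue I → claimant; Issue II → claimant; Issue III → claimant. The claimant must prevail on every issue; overall, the claimant prevails.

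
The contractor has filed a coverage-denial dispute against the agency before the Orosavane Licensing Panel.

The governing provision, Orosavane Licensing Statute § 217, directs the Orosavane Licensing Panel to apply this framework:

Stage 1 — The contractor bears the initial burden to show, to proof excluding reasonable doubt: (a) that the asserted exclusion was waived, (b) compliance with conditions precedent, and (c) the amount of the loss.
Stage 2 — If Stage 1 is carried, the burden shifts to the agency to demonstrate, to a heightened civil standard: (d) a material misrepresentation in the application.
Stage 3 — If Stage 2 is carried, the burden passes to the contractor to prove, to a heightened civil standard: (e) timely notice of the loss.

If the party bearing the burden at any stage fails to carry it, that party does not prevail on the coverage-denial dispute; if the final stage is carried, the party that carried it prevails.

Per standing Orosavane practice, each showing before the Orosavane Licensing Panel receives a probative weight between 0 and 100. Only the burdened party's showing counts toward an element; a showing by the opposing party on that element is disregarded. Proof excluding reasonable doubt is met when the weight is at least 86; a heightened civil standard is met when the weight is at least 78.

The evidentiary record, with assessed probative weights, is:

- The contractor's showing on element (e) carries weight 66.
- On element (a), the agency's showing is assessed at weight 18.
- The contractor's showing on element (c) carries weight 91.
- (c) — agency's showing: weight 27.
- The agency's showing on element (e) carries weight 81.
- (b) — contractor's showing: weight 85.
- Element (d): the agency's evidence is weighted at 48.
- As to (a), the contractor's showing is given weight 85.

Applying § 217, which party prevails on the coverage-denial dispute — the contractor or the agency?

agency

Stage 1 (contractor, proof excluding reasonable doubt, weight is at least 86): (a) 85 (agency's 18 disregarded) < 86 — fails; (b) 85 < 86 — fails; (c) 91 (agency's 27 disregarded) ≥ 86 — meets.
  The contractor does not carry Stage 1.
The agency prevails.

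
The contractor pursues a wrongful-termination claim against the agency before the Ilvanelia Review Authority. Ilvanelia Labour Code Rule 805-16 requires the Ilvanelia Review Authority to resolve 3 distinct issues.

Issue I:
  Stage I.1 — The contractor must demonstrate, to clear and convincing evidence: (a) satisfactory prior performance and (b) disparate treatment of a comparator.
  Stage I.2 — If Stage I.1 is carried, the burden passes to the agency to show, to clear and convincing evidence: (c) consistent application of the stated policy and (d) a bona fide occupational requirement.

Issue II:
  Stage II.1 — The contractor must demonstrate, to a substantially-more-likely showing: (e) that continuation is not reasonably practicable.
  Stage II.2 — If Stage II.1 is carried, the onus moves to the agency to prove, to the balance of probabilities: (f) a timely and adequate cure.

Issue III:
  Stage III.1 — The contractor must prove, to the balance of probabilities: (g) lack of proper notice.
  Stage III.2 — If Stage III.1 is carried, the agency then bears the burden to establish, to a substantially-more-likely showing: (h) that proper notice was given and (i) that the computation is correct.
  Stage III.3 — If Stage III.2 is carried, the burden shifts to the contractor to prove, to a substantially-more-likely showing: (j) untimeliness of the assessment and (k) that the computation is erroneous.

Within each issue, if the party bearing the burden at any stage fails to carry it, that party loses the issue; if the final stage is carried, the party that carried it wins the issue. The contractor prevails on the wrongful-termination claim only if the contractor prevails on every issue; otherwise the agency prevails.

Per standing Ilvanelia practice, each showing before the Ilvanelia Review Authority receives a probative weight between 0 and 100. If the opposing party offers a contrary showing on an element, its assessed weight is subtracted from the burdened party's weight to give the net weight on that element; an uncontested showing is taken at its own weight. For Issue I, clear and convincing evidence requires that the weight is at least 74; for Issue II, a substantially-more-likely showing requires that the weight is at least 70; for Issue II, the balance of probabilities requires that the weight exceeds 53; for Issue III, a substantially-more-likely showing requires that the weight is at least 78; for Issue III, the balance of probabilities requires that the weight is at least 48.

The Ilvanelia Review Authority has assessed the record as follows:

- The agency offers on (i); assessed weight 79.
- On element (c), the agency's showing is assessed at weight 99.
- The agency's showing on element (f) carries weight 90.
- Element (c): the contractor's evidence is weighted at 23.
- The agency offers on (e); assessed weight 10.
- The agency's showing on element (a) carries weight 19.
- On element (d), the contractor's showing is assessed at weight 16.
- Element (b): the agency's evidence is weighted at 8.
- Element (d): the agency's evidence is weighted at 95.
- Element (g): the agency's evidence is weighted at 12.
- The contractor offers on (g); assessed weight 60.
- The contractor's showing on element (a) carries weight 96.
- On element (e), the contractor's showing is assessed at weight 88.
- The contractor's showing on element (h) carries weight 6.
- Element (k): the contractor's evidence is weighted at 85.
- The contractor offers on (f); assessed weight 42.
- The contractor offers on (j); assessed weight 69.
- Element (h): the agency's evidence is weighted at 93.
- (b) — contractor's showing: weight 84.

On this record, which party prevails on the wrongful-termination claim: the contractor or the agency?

agency

— Issue I —
Stage I.1 (contractor, clear and convincing evidence, weight is at least 74): (a) net 96−19=77 ≥ 74 — meets; (b) net 84−8=76 ≥ 74 — meets.
  Stage I.1 is satisfied; the onus moves to the agency.
Stage I.2 (agency, clear and convincing evidence, weight is at least 74): (c) net 99−23=76 ≥ 74 — meets; (d) net 95−16=79 ≥ 74 — meets.
  Stage I.2 carried; the final stage is satisfied.
All stages carried — the agency prevails on this issue.
— Issue II —
Stage II.1 (contractor, a substantially-more-likely showing, weight is at least 70): (e) net 88−10=78 ≥ 70 — meets.
  All elements met. The burden passes to the agency.
Stage II.2 (agency, the balance of probabilities, weight exceeds 53): (f) net 90−42=48 ≤ 53 — fails.
  Not every element is met, so the agency fails to carry Stage II.2.
The contractor prevails on this issue.
— Issue III —
At Stage III.1 the contractor must meet the balance of probabilities (weight is at least 48): on (g) the weight is 60 less the opposing 12 gives net 48, which does reach 48, so (g) meets the standard.
  The contractor carries Stage III.1; the agency now bears the burden.
At Stage III.2 the agency must meet a substantially-more-likely showing (weight is at least 78): on (h) the weight is 93 less the opposing 6 gives net 87, ≥ 78, so (h) meets the standard; on (i) the weight is 79, which does reach 78, so (i) meets the standard.
  All elements met. The burden passes to the contractor.
At Stage III.3 the contractor must meet a substantially-more-likely showing (weight is at least 78): on (j) the weight is 69, < 78, so (j) does not meet the standard; on (k) the weight is 85, which does reach 78, so (k) meets the standard.
  Not every element is met, so the contractor fails to carry Stage III.3.
So the agency prevails on this issue.
Per-issue: Issue I → agency; Issue II → contractor; Issue III → agency. The contractor must prevail on every issue; overall, the agency prevails.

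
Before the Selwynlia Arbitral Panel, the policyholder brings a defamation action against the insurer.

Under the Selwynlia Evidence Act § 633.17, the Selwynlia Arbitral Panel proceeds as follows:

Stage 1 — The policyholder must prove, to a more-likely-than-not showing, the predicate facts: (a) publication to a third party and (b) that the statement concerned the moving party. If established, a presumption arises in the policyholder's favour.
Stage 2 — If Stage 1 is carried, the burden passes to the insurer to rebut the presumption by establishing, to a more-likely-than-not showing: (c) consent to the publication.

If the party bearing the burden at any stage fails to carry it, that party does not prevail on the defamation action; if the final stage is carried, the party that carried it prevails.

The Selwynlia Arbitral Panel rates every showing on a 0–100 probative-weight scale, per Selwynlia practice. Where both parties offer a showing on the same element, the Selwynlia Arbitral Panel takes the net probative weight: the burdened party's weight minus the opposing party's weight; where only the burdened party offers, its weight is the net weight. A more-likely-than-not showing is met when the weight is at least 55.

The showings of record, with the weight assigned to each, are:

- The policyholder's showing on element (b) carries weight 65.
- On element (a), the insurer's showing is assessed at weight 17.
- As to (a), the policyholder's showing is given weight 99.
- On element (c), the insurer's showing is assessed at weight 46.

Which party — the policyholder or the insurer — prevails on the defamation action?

Stage 1 — burden on policyholder; standard: a more-likely-than-not showing (weight is at least 55).
    (a): 99 − 17 = 82 ≥ 55 [met]
    (b): 65 ≥ 55 [met]
  Stage 1 carried; the burden shifts to the insurer.
Stage 2 — burden on insurer; standard: a more-likely-than-not showing (weight is at least 55).
    (c): 46 < 55 [not met]
  Not every element is met, so the insurer fails to carry Stage 2.
So the policyholder prevails.

policyholder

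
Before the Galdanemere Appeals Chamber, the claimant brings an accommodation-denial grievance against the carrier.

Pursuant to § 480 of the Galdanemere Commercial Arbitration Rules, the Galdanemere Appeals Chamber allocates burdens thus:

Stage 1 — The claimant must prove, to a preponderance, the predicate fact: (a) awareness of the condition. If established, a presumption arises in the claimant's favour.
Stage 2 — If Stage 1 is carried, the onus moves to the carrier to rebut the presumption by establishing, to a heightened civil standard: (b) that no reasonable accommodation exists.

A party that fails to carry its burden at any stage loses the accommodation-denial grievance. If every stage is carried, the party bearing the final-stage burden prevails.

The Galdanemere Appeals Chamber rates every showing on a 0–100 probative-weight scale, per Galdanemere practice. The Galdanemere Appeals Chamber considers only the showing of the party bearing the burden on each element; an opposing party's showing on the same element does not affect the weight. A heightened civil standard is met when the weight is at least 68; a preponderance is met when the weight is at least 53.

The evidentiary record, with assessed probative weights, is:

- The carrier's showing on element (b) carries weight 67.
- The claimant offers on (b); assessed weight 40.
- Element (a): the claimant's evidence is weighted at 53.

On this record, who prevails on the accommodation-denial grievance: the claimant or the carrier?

claimant

Stage 1 (claimant, a preponderance, weight is at least 53): (a) 53 ≥ 53 — meets.
  Stage 1 is satisfied; the onus moves to the carrier.
Stage 2 (carrier, a heightened civil standard, weight is at least 68): (b) 67 (claimant's 40 disregarded) < 68 — fails.
  The carrier does not carry Stage 2.
The analysis ends at Stage 2; the claimant prevails.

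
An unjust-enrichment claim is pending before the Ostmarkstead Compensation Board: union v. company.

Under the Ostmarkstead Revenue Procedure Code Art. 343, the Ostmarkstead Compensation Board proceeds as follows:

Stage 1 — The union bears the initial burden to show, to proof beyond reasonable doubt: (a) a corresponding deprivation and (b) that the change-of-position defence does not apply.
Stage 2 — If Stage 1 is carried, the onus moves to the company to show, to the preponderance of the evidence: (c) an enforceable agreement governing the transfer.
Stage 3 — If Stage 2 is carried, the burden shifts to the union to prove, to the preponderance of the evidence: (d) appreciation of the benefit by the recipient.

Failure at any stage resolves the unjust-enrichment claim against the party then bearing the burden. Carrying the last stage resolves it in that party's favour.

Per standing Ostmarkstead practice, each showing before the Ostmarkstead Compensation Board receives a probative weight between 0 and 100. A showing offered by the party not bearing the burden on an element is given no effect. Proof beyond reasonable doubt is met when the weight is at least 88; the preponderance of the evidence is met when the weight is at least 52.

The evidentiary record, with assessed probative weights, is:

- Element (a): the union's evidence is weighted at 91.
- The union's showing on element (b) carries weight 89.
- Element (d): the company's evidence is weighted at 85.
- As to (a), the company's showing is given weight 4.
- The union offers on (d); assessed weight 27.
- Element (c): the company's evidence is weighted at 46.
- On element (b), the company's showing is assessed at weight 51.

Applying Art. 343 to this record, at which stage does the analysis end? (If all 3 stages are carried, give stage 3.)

Stage 1 (union, proof beyond reasonable doubt, weight is at least 88): (a) 91 (company's 4 disregarded) ≥ 88 — meets; (b) 89 (company's 51 disregarded) ≥ 88 — meets.
  The union carries Stage 1; the company now bears the burden.
Stage 2 (company, the preponderance of the evidence, weight is at least 52): (c) 46 < 52 — fails.
  The company does not carry Stage 2.
The analysis ends at Stage 2; the union prevails.

stage 2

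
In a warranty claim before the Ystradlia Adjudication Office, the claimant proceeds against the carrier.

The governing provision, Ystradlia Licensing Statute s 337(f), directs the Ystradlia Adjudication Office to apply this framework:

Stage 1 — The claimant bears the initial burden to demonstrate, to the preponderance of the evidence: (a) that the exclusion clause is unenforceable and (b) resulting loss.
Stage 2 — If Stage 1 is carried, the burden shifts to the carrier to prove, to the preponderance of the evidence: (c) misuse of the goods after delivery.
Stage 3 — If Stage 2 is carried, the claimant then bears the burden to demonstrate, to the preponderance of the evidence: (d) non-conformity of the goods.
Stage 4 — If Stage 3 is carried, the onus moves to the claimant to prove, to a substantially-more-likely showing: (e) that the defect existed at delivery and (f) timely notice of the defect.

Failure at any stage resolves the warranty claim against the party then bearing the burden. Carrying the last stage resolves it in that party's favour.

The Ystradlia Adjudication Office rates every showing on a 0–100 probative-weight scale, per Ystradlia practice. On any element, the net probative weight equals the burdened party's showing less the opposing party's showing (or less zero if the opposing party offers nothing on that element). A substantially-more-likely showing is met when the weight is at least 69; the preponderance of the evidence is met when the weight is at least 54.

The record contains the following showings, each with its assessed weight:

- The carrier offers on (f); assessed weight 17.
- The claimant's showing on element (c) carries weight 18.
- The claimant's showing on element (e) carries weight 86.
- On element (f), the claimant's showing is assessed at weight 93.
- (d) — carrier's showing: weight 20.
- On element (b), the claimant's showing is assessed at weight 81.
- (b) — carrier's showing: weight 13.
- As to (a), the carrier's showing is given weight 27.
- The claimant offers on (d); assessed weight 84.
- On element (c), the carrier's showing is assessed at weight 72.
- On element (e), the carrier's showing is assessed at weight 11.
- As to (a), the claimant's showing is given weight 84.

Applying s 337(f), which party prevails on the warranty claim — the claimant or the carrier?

claimant

Stage 1 (claimant, the preponderance of the evidence, weight is at least 54): (a) net 84−27=57 ≥ 54 — meets; (b) net 81−13=68 ≥ 54 — meets.
  Stage 1 carried; the burden shifts to the carrier.
Stage 2 (carrier, the preponderance of the evidence, weight is at least 54): (c) net 72−18=54 ≥ 54 — meets.
  Stage 2 is satisfied; the onus moves to the claimant.
Stage 3 (claimant, the preponderance of the evidence, weight is at least 54): (d) net 84−20=64 ≥ 54 — meets.
  Stage 3 is satisfied; the claimant continues to bear the burden.
Stage 4 (claimant, a substantially-more-likely showing, weight is at least 69): (e) net 86−11=75 ≥ 69 — meets; (f) net 93−17=76 ≥ 69 — meets.
  Stage 4 carried; the final stage is satisfied.
With every stage satisfied, the claimant prevails.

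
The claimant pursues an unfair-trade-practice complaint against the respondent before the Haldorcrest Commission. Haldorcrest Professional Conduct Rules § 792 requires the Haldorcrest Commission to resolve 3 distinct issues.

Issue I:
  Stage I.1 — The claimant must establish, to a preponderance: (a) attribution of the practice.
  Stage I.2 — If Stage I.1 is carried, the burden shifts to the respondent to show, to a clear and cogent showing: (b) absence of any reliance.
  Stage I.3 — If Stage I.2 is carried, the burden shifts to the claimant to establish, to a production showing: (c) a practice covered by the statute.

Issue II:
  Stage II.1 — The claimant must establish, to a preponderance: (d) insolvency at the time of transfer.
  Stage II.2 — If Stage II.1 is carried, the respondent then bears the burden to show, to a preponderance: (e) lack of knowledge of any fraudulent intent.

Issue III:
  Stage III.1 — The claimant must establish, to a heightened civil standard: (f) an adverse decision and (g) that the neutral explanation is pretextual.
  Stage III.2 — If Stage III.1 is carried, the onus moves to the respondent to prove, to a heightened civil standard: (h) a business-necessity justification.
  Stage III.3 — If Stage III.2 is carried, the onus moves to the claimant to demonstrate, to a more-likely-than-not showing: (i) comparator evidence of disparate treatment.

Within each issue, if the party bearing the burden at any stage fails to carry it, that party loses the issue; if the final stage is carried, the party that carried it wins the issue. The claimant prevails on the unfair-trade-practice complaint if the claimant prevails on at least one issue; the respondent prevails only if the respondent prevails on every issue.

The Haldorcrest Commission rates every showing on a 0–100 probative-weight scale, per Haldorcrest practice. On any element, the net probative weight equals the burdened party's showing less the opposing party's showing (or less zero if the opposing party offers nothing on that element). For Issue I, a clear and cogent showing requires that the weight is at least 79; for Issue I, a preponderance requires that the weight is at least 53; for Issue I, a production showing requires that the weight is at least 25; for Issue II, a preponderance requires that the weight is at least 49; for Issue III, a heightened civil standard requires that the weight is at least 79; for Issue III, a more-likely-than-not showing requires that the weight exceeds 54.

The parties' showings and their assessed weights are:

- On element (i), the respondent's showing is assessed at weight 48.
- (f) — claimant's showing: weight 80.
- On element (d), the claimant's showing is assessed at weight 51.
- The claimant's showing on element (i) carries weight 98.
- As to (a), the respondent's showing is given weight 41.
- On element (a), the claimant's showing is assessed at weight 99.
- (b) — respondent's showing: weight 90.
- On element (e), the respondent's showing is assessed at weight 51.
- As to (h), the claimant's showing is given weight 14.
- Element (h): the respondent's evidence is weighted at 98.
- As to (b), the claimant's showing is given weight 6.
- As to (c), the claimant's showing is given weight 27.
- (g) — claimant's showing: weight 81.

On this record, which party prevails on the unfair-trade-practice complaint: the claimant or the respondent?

— Issue I —
Stage I.1 — burden on claimant; standard: a preponderance (weight is at least 53).
    (a): 99 − 41 = 58 ≥ 53 [met]
  The claimant carries Stage I.1; the respondent now bears the burden.
Stage I.2 — burden on respondent; standard: a clear and cogent showing (weight is at least 79).
    (b): 90 − 6 = 84 ≥ 79 [met]
  The respondent carries Stage I.2; the claimant now bears the burden.
Stage I.3 — burden on claimant; standard: a production showing (weight is at least 25).
    (c): 27 ≥ 25 [met]
  All elements met at the final stage.
With every stage satisfied, the claimant prevails on this issue.
— Issue II —
Stage II.1 (claimant, a preponderance, weight is at least 49): (d) 51 ≥ 49 — meets.
  Stage II.1 is satisfied; the onus moves to the respondent.
Stage II.2 (respondent, a preponderance, weight is at least 49): (e) 51 ≥ 49 — meets.
  All elements met at the final stage.
Every stage carried; the respondent prevails on this issue.
— Issue III —
At Stage III.1 the claimant must meet a heightened civil standard (weight is at least 79): on (f) the weight is 80, ≥ 79, so (f) meets the standard; on (g) the weight is 81, ≥ 79, so (g) meets the standard.
  All elements met. The burden passes to the respondent.
At Stage III.2 the respondent must meet a heightened civil standard (weight is at least 79): on (h) the weight is 98 less the opposing 14 gives net 84, which does reach 79, so (h) meets the standard.
  All elements met. The burden passes to the claimant.
At Stage III.3 the claimant must meet a more-likely-than-not showing (weight exceeds 54): on (i) the weight is 98 less the opposing 48 gives net 50, ≤ 54, so (i) does not meet the standard.
  Stage III.3 not carried; the claimant fails its burden.
The respondent prevails on this issue.
Per-issue: Issue I → claimant; Issue II → respondent; Issue III → respondent. The claimant must prevail on at least one issue; overall, the claimant prevails.

claimant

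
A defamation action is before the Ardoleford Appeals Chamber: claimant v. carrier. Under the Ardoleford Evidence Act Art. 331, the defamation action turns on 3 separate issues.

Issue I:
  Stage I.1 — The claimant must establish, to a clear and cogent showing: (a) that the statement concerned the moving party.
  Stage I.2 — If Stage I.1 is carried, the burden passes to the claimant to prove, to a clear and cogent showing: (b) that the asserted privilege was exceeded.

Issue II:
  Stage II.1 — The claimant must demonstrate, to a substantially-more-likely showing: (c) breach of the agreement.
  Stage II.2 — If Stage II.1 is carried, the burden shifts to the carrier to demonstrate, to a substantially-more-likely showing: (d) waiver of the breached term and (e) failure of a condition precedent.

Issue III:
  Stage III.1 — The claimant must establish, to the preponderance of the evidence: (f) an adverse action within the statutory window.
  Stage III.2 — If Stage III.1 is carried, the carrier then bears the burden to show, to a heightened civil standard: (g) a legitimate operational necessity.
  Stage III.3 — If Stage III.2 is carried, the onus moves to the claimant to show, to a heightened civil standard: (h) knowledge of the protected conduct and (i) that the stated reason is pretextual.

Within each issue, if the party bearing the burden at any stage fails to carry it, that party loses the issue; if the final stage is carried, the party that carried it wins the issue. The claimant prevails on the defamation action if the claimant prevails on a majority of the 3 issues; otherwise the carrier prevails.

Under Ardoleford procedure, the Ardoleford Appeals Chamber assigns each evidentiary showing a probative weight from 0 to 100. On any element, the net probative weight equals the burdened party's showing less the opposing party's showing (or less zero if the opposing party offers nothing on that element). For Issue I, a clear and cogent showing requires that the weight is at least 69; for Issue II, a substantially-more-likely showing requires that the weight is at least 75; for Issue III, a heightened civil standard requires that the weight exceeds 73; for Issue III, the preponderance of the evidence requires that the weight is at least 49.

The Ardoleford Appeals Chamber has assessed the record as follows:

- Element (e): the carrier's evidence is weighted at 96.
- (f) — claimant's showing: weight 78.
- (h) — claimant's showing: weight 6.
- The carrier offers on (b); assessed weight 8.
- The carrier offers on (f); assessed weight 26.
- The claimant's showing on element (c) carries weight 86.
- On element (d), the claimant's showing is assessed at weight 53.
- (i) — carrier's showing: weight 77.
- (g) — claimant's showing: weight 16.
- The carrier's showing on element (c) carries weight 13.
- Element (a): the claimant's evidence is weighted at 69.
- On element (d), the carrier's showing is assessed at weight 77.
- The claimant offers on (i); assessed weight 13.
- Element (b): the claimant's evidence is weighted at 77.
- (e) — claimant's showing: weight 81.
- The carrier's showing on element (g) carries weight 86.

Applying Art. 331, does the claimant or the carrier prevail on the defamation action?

claimant

— Issue I —
At Stage I.1 the claimant must meet a clear and cogent showing (weight is at least 69): on (a) the weight is 69, which does reach 69, so (a) meets the standard.
  Stage I.1 carried; the burden remains with the claimant.
At Stage I.2 the claimant must meet a clear and cogent showing (weight is at least 69): on (b) the weight is 77 less the opposing 8 gives net 69, which does reach 69, so (b) meets the standard.
  The claimant carries the last stage.
All stages carried — the claimant prevails on this issue.
— Issue II —
Stage II.1 — burden on claimant; standard: a substantially-more-likely showing (weight is at least 75).
    (c): 86 − 13 = 73 < 75 [not met]
  Stage II.1 not carried; the claimant fails its burden.
The carrier prevails on this issue.
— Issue III —
Stage III.1 (claimant, the preponderance of the evidence, weight is at least 49): (f) net 78−26=52 ≥ 49 — meets.
  The claimant carries Stage III.1; the carrier now bears the burden.
Stage III.2 (carrier, a heightened civil standard, weight exceeds 73): (g) net 86−16=70 ≤ 73 — fails.
  Not every element is met, so the carrier fails to carry Stage III.2.
The analysis ends at Stage III.2; the claimant prevails on this issue.
Per-issue: Issue I → claimant; Issue II → carrier; Issue III → claimant. The claimant must prevail on a majority of issues; overall, the claimant prevails.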